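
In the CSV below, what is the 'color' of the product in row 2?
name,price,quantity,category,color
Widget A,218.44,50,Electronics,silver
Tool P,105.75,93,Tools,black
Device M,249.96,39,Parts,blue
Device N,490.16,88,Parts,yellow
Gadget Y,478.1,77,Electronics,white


Query: Row 2 ('Tool P'), column 'color'
Value: black

black


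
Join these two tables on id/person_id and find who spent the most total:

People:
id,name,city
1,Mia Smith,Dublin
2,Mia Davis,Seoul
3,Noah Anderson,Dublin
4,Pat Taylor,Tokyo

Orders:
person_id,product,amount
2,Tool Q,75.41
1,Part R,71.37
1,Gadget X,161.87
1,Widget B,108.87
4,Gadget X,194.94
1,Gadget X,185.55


Join on: people.id = orders.person_id

Joined rows:
  Mia Davis (Seoul) bought Tool Q for $75.41
  Mia Smith (Dublin) bought Part R for $71.37
  Mia Smith (Dublin) bought Gadget X for $161.87
  Mia Smith (Dublin) bought Widget B for $108.87
  Pat Taylor (Tokyo) bought Gadget X for $194.94
  Mia Smith (Dublin) bought Gadget X for $185.55

Total per person:
  Mia Smith: $527.66
  Pat Taylor: $194.94
  Mia Davis: $75.41

Top spender: Mia Smith ($527.66)

Mia Smith ($527.66)


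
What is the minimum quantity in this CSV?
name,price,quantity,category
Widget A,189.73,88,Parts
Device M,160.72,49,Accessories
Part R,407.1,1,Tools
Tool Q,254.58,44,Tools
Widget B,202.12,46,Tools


Computing minimum quantity:
Values: [88, 49, 1, 44, 46]
Min = 1

1


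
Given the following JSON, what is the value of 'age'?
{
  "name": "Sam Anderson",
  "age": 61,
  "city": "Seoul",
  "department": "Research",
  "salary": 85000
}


Looking up field 'age'
Value: 61

61


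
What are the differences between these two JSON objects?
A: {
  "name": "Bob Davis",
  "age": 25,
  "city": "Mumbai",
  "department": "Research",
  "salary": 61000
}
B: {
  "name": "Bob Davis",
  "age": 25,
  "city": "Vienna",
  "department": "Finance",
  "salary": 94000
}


Comparing each field (in key order):
  name: same
  age: same
  city: DIFFERENT
  department: DIFFERENT
  salary: DIFFERENT
Differences:
  city: Mumbai -> Vienna
  department: Research -> Finance
  salary: 61000 -> 94000

3 field(s) changed

3 changes: city, department, salary


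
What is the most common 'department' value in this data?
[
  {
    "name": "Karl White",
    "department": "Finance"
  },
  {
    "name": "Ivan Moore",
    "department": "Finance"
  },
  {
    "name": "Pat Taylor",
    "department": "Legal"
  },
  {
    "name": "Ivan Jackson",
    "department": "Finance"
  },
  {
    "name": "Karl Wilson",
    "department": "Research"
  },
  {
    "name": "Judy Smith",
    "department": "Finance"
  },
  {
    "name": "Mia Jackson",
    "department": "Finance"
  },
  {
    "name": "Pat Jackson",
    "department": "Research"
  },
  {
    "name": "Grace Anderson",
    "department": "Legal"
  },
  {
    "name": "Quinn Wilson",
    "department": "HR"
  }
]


Counting 'department' values across 10 records:

  Finance: 5 #####
  Legal: 2 ##
  Research: 2 ##
  HR: 1 #

Most common: Finance (5 times)

Finance (5 times)


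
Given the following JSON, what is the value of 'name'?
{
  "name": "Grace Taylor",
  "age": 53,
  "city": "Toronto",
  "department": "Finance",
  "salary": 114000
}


Looking up field 'name'
Value: Grace Taylor

Grace Taylor


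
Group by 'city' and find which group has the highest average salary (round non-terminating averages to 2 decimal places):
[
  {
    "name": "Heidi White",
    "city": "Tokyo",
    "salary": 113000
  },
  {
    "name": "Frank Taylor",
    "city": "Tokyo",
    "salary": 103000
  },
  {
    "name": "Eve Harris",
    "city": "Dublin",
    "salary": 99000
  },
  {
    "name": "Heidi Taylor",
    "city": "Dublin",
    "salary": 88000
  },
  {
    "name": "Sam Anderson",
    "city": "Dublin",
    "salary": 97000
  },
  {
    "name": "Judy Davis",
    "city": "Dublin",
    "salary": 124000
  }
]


Group by: city

Groups:
  Dublin: 4 people, avg salary = 408000/4 = $102000
  Tokyo: 2 people, avg salary = 216000/2 = $108000

Highest average salary: Tokyo ($108000)

Tokyo ($108000)


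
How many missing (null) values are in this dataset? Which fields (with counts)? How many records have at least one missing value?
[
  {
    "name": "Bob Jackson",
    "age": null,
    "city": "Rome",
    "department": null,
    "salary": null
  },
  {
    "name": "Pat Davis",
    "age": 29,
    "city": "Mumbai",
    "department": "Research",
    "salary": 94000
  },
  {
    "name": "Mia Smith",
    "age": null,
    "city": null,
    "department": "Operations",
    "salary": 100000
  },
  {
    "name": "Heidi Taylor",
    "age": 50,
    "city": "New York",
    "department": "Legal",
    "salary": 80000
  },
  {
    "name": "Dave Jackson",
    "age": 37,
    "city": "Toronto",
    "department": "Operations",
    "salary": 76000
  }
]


Checking for missing (null) values in 5 records:

  Bob Jackson: age, department, salary
  Pat Davis: complete
  Mia Smith: age, city
  Heidi Taylor: complete
  Dave Jackson: complete

Per field:
  name: 0 missing
  age: 2 missing
  city: 1 missing
  department: 1 missing
  salary: 1 missing

Total missing values: 5
Records with any missing: 2

5 missing values (age: 2, city: 1, department: 1, salary: 1); 2 incomplete records


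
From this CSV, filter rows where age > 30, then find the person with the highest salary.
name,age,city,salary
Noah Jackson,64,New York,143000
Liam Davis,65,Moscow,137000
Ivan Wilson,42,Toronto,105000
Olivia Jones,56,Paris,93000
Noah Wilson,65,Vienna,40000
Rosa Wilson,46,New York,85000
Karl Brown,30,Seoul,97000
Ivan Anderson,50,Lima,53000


Filter: age > 30
Sort by: salary (descending)

Filtered records (7):
  Noah Jackson, age 64, salary $143000
  Liam Davis, age 65, salary $137000
  Ivan Wilson, age 42, salary $105000
  Olivia Jones, age 56, salary $93000
  Rosa Wilson, age 46, salary $85000
  Ivan Anderson, age 50, salary $53000
  Noah Wilson, age 65, salary $40000

Highest salary: Noah Jackson ($143000)

Noah Jackson


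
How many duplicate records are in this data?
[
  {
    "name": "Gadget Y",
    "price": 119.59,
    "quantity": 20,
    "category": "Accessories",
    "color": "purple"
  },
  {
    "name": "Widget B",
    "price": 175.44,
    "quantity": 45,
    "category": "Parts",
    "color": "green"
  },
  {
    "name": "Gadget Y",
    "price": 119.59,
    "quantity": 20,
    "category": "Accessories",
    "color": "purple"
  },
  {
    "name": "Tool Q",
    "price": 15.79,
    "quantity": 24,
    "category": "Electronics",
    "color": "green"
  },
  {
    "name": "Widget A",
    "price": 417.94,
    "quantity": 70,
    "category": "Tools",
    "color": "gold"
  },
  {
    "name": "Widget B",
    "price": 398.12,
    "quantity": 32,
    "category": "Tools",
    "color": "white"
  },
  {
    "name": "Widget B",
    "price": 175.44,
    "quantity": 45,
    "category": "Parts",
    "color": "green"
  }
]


Checking 7 records for duplicates:

  Row 1: Gadget Y ($119.59, qty 20)
  Row 2: Widget B ($175.44, qty 45)
  Row 3: Gadget Y ($119.59, qty 20) <-- DUPLICATE
  Row 4: Tool Q ($15.79, qty 24)
  Row 5: Widget A ($417.94, qty 70)
  Row 6: Widget B ($398.12, qty 32)
  Row 7: Widget B ($175.44, qty 45) <-- DUPLICATE

Duplicates found: 2
Unique records: 5

2 duplicates, 5 unique


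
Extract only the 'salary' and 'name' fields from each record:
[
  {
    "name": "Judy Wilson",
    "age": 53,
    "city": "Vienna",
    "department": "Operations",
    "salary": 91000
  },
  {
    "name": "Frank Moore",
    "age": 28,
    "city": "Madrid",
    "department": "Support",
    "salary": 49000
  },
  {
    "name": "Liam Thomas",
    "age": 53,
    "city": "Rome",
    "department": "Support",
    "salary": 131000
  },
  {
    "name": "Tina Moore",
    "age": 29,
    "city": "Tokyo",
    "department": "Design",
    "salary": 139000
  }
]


Original: 4 records with fields: name, age, city, department, salary
Keep: ['salary', 'name']
Drop: ['age', 'city', 'department']
Result: 4 records, 2 fields each

[
  {
    "salary": 91000,
    "name": "Judy Wilson"
  },
  {
    "salary": 49000,
    "name": "Frank Moore"
  },
  {
    "salary": 131000,
    "name": "Liam Thomas"
  },
  {
    "salary": 139000,
    "name": "Tina Moore"
  }
]


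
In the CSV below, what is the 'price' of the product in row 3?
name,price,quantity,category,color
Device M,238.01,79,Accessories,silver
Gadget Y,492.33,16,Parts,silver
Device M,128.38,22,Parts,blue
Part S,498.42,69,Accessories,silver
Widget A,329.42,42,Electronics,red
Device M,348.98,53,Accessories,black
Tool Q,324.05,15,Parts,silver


Query: Row 3 ('Device M'), column 'price'
Value: 128.38

128.38


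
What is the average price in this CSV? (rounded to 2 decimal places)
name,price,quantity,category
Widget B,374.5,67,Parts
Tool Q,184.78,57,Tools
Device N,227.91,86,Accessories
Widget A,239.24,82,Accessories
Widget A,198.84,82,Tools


Computing average price:
Values: [374.5, 184.78, 227.91, 239.24, 198.84]
Sum = 1225.27
Count = 5
Average = 1225.27/5 = 245.054 exactly -> 245.05 (rounded half-up to 2 decimal places)

245.05


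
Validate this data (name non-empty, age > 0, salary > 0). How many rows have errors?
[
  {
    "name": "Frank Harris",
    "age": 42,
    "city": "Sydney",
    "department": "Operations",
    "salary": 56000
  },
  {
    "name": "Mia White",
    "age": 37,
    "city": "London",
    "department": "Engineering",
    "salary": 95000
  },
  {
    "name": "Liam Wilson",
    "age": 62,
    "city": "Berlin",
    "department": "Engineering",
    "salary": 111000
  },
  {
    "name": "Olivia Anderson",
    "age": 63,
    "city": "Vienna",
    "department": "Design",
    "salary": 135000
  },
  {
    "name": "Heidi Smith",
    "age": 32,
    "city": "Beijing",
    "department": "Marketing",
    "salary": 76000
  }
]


Validating 5 records:
Rules: name non-empty, age > 0, salary > 0

  Row 1 (Frank Harris): OK
  Row 2 (Mia White): OK
  Row 3 (Liam Wilson): OK
  Row 4 (Olivia Anderson): OK
  Row 5 (Heidi Smith): OK

Total errors: 0

0 errors


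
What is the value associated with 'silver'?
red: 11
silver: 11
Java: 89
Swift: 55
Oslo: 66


Looking up key 'silver'
Value: 11

11


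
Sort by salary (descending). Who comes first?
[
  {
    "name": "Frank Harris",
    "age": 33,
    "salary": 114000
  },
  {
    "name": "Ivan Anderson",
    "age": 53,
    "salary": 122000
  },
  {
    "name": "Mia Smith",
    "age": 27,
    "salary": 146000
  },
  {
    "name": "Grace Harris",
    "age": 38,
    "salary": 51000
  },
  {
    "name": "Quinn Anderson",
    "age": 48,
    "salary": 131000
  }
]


Sort by: salary (descending)

Sorted order:
  1. Mia Smith (salary = 146000)
  2. Quinn Anderson (salary = 131000)
  3. Ivan Anderson (salary = 122000)
  4. Frank Harris (salary = 114000)
  5. Grace Harris (salary = 51000)

First: Mia Smith

Mia Smith


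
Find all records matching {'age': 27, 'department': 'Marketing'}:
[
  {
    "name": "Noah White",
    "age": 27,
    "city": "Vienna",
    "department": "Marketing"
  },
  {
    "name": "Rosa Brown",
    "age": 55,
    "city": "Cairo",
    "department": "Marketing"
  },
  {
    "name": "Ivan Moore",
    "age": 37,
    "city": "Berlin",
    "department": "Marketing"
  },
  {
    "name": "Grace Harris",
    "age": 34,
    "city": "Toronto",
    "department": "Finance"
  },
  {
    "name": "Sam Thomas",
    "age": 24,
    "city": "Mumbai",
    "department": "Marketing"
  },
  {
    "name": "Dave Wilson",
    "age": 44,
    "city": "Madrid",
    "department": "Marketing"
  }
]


Search criteria: {'age': 27, 'department': 'Marketing'}

Checking 6 records:
  Noah White: {age: 27, department: Marketing} <-- MATCH
  Rosa Brown: {age: 55, department: Marketing}
  Ivan Moore: {age: 37, department: Marketing}
  Grace Harris: {age: 34, department: Finance}
  Sam Thomas: {age: 24, department: Marketing}
  Dave Wilson: {age: 44, department: Marketing}

Matches: ["Noah White"]

["Noah White"]


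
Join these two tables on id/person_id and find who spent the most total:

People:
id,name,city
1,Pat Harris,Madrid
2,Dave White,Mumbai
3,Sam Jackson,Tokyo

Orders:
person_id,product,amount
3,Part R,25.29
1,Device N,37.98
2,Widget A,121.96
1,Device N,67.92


Join on: people.id = orders.person_id

Joined rows:
  Sam Jackson (Tokyo) bought Part R for $25.29
  Pat Harris (Madrid) bought Device N for $37.98
  Dave White (Mumbai) bought Widget A for $121.96
  Pat Harris (Madrid) bought Device N for $67.92

Total per person:
  Dave White: $121.96
  Pat Harris: $105.90
  Sam Jackson: $25.29

Top spender: Dave White ($121.96)

Dave White ($121.96)


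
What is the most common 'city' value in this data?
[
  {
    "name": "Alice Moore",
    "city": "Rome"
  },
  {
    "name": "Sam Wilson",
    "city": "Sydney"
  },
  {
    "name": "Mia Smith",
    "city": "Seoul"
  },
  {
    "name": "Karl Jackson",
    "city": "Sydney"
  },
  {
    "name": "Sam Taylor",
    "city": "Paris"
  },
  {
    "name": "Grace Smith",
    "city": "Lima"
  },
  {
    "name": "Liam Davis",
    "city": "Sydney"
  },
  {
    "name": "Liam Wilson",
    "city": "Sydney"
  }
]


Counting 'city' values across 8 records:

  Sydney: 4 ####
  Rome: 1 #
  Seoul: 1 #
  Paris: 1 #
  Lima: 1 #

Most common: Sydney (4 times)

Sydney (4 times)


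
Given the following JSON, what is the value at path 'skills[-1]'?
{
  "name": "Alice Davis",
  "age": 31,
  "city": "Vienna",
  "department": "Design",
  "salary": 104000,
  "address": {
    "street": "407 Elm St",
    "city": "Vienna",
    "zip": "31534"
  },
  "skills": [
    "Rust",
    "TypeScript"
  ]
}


Query: skills[-1]
Path: skills -> last element
Value: TypeScript

TypeScript


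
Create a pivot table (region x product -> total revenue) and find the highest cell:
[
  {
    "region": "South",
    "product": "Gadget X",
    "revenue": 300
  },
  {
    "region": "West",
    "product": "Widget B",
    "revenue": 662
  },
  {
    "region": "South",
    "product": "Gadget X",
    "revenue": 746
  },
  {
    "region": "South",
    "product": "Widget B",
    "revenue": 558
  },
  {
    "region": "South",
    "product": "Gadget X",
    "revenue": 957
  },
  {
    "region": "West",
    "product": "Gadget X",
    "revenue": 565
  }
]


Pivot: region (rows) x product (columns) -> total revenue

     Gadget X      Widget B    
South         2003           558  
West           565           662  

Highest: South / Gadget X = $2003

South / Gadget X = $2003


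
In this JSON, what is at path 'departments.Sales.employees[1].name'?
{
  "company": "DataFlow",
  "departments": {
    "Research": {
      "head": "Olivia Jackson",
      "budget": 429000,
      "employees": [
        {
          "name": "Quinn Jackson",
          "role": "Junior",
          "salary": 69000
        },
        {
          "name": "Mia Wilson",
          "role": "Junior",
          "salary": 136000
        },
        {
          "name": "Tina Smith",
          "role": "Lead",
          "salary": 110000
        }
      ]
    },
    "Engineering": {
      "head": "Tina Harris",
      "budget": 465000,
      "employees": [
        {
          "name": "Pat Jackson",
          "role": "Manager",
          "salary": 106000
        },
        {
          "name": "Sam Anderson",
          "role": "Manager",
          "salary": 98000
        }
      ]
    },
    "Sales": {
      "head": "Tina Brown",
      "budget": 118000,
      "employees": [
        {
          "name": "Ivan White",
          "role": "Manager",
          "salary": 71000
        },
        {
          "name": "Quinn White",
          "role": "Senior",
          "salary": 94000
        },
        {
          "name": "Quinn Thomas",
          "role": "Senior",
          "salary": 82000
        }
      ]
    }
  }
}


Path: departments.Sales.employees[1].name

Navigate:
  -> departments
  -> Sales
  -> employees[1].name = 'Quinn White'

Quinn White


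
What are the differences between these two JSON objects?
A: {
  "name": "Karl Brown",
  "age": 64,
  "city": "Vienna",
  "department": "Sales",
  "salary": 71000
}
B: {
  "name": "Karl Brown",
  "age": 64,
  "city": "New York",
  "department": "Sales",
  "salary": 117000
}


Comparing each field (in key order):
  name: same
  age: same
  city: DIFFERENT
  department: same
  salary: DIFFERENT
Differences:
  city: Vienna -> New York
  salary: 71000 -> 117000

2 field(s) changed

2 changes: city, salary


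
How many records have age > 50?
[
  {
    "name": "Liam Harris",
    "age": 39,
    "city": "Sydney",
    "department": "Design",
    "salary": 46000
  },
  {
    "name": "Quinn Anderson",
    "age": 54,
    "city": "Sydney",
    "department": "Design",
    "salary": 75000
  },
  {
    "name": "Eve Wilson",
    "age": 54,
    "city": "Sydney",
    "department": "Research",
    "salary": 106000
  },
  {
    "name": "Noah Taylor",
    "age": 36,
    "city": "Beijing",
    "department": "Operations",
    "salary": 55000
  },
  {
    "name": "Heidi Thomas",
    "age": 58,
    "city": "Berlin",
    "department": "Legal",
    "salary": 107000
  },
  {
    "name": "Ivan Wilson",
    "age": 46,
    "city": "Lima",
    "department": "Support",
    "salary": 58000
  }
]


Data: 6 records
Condition: age > 50

Checking each record:
  Liam Harris: 39
  Quinn Anderson: 54 MATCH
  Eve Wilson: 54 MATCH
  Noah Taylor: 36
  Heidi Thomas: 58 MATCH
  Ivan Wilson: 46

Count: 3

3


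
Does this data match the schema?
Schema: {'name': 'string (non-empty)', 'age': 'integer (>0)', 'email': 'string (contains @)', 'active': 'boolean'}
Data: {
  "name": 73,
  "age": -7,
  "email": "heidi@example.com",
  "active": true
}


Validating each field against schema:
  name: FAIL (73 is not a string)
  age: FAIL (-7 is not > 0)
  email: OK (string with @)
  active: OK (boolean)

Result: INVALID (2 errors: name, age)

INVALID (2 errors: name, age)


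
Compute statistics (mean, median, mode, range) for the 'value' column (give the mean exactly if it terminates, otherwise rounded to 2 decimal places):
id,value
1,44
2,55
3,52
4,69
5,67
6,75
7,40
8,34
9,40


Data: [44, 55, 52, 69, 67, 75, 40, 34, 40]
Count: 9
Sum: 476
Mean: 476/9 ≈ 52.89 (rounded to 2 decimal places)
Sorted: [34, 40, 40, 44, 52, 55, 67, 69, 75]
Median: 52.0
Mode: 40 (2 times)
Range: 75 - 34 = 41
Min: 34, Max: 75

mean≈52.89, median=52.0, mode=40, range=41


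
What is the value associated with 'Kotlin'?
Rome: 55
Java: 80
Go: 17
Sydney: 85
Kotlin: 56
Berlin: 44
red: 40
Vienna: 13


Looking up key 'Kotlin'
Value: 56

56


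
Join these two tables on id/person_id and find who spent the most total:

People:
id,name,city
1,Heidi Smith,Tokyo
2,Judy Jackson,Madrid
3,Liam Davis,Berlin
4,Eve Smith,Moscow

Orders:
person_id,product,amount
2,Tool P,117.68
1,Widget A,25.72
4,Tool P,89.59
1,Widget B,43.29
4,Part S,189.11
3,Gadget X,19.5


Join on: people.id = orders.person_id

Joined rows:
  Judy Jackson (Madrid) bought Tool P for $117.68
  Heidi Smith (Tokyo) bought Widget A for $25.72
  Eve Smith (Moscow) bought Tool P for $89.59
  Heidi Smith (Tokyo) bought Widget B for $43.29
  Eve Smith (Moscow) bought Part S for $189.11
  Liam Davis (Berlin) bought Gadget X for $19.5

Total per person:
  Eve Smith: $278.70
  Judy Jackson: $117.68
  Heidi Smith: $69.01
  Liam Davis: $19.50

Top spender: Eve Smith ($278.70)

Eve Smith ($278.70)


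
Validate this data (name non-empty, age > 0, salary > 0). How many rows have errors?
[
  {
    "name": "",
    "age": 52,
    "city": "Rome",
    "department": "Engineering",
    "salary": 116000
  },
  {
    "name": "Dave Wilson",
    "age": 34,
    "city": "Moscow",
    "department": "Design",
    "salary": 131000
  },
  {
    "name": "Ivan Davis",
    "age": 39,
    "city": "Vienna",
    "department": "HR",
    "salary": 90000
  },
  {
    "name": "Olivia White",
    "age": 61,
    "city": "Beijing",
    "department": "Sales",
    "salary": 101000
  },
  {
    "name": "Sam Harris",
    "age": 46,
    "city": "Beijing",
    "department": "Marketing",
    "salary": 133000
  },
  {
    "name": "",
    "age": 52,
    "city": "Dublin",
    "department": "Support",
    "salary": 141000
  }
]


Validating 6 records:
Rules: name non-empty, age > 0, salary > 0

  Row 1 (???): empty name
  Row 2 (Dave Wilson): OK
  Row 3 (Ivan Davis): OK
  Row 4 (Olivia White): OK
  Row 5 (Sam Harris): OK
  Row 6 (???): empty name

Total errors: 2

2 errors


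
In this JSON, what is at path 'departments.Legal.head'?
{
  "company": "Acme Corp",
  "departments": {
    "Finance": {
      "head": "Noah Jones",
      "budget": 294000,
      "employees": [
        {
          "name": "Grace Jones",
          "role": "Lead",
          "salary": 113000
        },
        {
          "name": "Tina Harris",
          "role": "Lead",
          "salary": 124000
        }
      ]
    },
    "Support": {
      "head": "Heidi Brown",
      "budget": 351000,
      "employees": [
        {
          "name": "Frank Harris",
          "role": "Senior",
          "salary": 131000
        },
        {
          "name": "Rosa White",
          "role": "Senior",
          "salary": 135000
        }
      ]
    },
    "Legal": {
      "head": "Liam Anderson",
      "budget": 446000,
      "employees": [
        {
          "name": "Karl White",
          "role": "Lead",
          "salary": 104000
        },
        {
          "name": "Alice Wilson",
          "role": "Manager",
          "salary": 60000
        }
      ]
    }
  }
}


Path: departments.Legal.head

Navigate:
  -> departments
  -> Legal
  -> head = 'Liam Anderson'

Liam Anderson


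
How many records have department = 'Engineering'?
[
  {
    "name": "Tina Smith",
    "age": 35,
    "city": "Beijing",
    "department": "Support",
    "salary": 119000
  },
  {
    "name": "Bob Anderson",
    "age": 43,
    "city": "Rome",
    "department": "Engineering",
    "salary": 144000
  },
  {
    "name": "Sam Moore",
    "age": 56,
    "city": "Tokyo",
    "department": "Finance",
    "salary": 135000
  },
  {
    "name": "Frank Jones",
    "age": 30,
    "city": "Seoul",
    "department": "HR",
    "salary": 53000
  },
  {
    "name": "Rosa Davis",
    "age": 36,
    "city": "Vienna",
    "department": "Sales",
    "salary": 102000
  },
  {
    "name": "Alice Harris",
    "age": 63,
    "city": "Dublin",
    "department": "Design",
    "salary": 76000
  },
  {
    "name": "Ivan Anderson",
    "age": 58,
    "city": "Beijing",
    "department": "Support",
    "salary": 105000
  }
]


Data: 7 records
Condition: department = 'Engineering'

Checking each record:
  Tina Smith: Support
  Bob Anderson: Engineering MATCH
  Sam Moore: Finance
  Frank Jones: HR
  Rosa Davis: Sales
  Alice Harris: Design
  Ivan Anderson: Support

Count: 1

1


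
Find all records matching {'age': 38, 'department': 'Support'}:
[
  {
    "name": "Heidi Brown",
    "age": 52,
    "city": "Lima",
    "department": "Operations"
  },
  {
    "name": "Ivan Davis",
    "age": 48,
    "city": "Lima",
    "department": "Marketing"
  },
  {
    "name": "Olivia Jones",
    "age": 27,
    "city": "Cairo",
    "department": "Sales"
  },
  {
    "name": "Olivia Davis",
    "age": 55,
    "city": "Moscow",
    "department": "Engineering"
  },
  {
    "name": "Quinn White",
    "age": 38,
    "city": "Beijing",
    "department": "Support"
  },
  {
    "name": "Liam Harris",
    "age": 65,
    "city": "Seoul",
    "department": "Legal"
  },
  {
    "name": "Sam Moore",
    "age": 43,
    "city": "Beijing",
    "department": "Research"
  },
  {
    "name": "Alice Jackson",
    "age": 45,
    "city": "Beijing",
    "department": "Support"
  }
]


Search criteria: {'age': 38, 'department': 'Support'}

Checking 8 records:
  Heidi Brown: {age: 52, department: Operations}
  Ivan Davis: {age: 48, department: Marketing}
  Olivia Jones: {age: 27, department: Sales}
  Olivia Davis: {age: 55, department: Engineering}
  Quinn White: {age: 38, department: Support} <-- MATCH
  Liam Harris: {age: 65, department: Legal}
  Sam Moore: {age: 43, department: Research}
  Alice Jackson: {age: 45, department: Support}

Matches: ["Quinn White"]

["Quinn White"]


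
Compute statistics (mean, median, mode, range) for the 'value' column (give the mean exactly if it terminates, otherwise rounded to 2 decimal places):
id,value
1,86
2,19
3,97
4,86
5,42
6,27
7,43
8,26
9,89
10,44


Data: [86, 19, 97, 86, 42, 27, 43, 26, 89, 44]
Count: 10
Sum: 559
Mean: 559/10 = 55.9
Sorted: [19, 26, 27, 42, 43, 44, 86, 86, 89, 97]
Median: 43.5
Mode: 86 (2 times)
Range: 97 - 19 = 78
Min: 19, Max: 97

mean=55.9, median=43.5, mode=86, range=78


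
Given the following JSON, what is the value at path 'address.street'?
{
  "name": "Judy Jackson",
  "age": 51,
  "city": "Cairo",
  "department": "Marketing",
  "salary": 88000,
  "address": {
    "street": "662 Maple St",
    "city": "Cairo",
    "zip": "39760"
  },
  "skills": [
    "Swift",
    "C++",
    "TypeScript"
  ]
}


Query: address.street
Path: address -> street
Value: 662 Maple St

662 Maple St


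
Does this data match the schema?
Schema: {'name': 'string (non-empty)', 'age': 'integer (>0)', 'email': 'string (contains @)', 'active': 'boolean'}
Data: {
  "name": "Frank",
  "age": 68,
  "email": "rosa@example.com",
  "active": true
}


Validating each field against schema:
  name: OK (non-empty string)
  age: OK (positive integer)
  email: OK (string with @)
  active: OK (boolean)

Result: VALID

VALID


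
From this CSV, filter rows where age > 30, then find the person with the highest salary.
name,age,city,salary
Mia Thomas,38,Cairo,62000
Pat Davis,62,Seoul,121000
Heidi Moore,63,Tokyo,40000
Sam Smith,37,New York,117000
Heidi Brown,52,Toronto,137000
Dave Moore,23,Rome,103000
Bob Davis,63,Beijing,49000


Filter: age > 30
Sort by: salary (descending)

Filtered records (6):
  Heidi Brown, age 52, salary $137000
  Pat Davis, age 62, salary $121000
  Sam Smith, age 37, salary $117000
  Mia Thomas, age 38, salary $62000
  Bob Davis, age 63, salary $49000
  Heidi Moore, age 63, salary $40000

Highest salary: Heidi Brown ($137000)

Heidi Brown


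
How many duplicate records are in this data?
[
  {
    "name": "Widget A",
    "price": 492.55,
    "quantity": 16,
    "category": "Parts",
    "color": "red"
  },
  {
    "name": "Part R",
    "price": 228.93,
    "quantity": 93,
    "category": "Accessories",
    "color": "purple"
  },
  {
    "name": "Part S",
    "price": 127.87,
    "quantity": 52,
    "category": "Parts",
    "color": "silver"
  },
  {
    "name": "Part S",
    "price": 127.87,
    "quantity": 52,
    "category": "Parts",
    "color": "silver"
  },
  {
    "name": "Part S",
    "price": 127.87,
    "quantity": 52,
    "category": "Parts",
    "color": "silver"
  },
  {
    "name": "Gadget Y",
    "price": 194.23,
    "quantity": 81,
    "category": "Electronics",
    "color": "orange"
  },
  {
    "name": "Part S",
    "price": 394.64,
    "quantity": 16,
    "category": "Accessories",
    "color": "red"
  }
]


Checking 7 records for duplicates:

  Row 1: Widget A ($492.55, qty 16)
  Row 2: Part R ($228.93, qty 93)
  Row 3: Part S ($127.87, qty 52)
  Row 4: Part S ($127.87, qty 52) <-- DUPLICATE
  Row 5: Part S ($127.87, qty 52) <-- DUPLICATE
  Row 6: Gadget Y ($194.23, qty 81)
  Row 7: Part S ($394.64, qty 16)

Duplicates found: 2
Unique records: 5

2 duplicates, 5 unique


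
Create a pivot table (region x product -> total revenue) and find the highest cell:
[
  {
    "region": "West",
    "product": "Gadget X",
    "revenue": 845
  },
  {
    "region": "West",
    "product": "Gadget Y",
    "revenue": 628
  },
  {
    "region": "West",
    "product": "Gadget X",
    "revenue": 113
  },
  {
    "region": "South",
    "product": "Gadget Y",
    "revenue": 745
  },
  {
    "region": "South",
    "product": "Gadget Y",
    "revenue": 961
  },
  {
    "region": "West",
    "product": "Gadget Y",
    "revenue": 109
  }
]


Pivot: region (rows) x product (columns) -> total revenue

     Gadget X      Gadget Y    
South            0          1706  
West           958           737  

Highest: South / Gadget Y = $1706

South / Gadget Y = $1706


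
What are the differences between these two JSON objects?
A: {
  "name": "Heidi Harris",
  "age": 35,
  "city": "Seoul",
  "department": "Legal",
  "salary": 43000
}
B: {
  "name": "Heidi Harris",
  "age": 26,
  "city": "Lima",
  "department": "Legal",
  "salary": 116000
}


Comparing each field (in key order):
  name: same
  age: DIFFERENT
  city: DIFFERENT
  department: same
  salary: DIFFERENT
Differences:
  age: 35 -> 26
  city: Seoul -> Lima
  salary: 43000 -> 116000

3 field(s) changed

3 changes: age, city, salary


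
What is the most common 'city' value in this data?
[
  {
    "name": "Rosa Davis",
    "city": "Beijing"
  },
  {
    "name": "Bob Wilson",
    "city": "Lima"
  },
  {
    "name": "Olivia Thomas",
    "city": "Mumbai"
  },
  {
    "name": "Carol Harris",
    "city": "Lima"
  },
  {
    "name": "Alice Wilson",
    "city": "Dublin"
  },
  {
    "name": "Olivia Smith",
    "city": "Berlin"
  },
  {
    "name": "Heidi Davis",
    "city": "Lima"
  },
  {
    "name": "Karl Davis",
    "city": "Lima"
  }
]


Counting 'city' values across 8 records:

  Lima: 4 ####
  Beijing: 1 #
  Mumbai: 1 #
  Dublin: 1 #
  Berlin: 1 #

Most common: Lima (4 times)

Lima (4 times)


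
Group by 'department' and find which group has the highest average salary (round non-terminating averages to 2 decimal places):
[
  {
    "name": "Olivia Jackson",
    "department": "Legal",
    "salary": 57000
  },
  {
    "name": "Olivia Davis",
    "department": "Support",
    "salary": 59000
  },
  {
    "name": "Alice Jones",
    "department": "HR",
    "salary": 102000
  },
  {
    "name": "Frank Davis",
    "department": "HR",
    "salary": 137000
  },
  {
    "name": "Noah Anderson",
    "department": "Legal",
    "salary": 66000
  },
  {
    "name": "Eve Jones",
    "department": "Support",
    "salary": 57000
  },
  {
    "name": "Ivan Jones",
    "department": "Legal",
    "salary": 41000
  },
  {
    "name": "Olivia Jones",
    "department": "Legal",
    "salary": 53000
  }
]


Group by: department

Groups:
  HR: 2 people, avg salary = 239000/2 = $119500
  Legal: 4 people, avg salary = 217000/4 = $54250
  Support: 2 people, avg salary = 116000/2 = $58000

Highest average salary: HR ($119500)

HR ($119500)


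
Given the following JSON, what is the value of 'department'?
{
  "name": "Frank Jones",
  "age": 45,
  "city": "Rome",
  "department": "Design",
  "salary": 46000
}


Looking up field 'department'
Value: Design

Design


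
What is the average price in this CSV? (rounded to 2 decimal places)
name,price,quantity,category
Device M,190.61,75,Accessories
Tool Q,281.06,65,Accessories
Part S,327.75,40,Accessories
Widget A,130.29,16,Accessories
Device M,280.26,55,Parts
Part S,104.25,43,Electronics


Computing average price:
Values: [190.61, 281.06, 327.75, 130.29, 280.26, 104.25]
Sum = 1314.22
Count = 6
Average = 1314.22/6 ≈ 219.04 (rounded to 2 decimal places)

219.04


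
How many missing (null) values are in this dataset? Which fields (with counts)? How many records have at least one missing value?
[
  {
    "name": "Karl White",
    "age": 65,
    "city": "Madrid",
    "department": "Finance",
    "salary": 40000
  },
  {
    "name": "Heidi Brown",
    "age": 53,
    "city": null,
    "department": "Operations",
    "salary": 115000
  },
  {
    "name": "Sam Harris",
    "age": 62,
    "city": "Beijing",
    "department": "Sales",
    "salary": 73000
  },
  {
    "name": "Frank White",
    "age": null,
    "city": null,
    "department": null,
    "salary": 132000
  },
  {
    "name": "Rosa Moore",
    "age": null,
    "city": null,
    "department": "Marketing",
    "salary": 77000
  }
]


Checking for missing (null) values in 5 records:

  Karl White: complete
  Heidi Brown: city
  Sam Harris: complete
  Frank White: age, city, department
  Rosa Moore: age, city

Per field:
  name: 0 missing
  age: 2 missing
  city: 3 missing
  department: 1 missing
  salary: 0 missing

Total missing values: 6
Records with any missing: 3

6 missing values (age: 2, city: 3, department: 1); 3 incomplete records


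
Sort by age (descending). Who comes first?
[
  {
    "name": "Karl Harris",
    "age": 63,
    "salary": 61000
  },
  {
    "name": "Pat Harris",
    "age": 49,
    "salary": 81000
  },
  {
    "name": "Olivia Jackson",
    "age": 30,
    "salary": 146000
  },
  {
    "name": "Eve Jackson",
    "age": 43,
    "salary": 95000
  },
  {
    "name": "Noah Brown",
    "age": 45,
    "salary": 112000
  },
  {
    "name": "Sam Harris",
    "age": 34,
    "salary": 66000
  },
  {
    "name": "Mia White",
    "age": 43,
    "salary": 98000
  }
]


Sort by: age (descending)

Sorted order:
  1. Karl Harris (age = 63)
  2. Pat Harris (age = 49)
  3. Noah Brown (age = 45)
  4. Eve Jackson (age = 43)
  5. Mia White (age = 43)
  6. Sam Harris (age = 34)
  7. Olivia Jackson (age = 30)

First: Karl Harris

Karl Harris


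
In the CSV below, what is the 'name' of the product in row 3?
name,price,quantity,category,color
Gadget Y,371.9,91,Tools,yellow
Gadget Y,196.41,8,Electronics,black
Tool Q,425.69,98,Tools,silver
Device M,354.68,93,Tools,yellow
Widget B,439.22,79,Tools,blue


Query: Row 3 ('Tool Q'), column 'name'
Value: Tool Q

Tool Q


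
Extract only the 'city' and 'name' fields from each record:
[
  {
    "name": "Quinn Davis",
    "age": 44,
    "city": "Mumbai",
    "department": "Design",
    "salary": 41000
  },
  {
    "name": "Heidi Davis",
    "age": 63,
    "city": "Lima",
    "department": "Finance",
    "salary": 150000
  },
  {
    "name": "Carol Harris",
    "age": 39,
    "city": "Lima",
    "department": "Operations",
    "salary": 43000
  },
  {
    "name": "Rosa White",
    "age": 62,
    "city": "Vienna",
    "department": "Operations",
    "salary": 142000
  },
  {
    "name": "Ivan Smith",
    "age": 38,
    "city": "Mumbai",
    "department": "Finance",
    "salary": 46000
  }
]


Original: 5 records with fields: name, age, city, department, salary
Keep: ['city', 'name']
Drop: ['age', 'department', 'salary']
Result: 5 records, 2 fields each

[
  {
    "city": "Mumbai",
    "name": "Quinn Davis"
  },
  {
    "city": "Lima",
    "name": "Heidi Davis"
  },
  {
    "city": "Lima",
    "name": "Carol Harris"
  },
  {
    "city": "Vienna",
    "name": "Rosa White"
  },
  {
    "city": "Mumbai",
    "name": "Ivan Smith"
  }
]


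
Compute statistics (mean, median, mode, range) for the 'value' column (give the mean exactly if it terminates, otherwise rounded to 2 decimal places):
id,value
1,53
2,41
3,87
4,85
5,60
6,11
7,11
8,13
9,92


Data: [53, 41, 87, 85, 60, 11, 11, 13, 92]
Count: 9
Sum: 453
Mean: 453/9 ≈ 50.33 (rounded to 2 decimal places)
Sorted: [11, 11, 13, 41, 53, 60, 85, 87, 92]
Median: 53.0
Mode: 11 (2 times)
Range: 92 - 11 = 81
Min: 11, Max: 92

mean≈50.33, median=53.0, mode=11, range=81


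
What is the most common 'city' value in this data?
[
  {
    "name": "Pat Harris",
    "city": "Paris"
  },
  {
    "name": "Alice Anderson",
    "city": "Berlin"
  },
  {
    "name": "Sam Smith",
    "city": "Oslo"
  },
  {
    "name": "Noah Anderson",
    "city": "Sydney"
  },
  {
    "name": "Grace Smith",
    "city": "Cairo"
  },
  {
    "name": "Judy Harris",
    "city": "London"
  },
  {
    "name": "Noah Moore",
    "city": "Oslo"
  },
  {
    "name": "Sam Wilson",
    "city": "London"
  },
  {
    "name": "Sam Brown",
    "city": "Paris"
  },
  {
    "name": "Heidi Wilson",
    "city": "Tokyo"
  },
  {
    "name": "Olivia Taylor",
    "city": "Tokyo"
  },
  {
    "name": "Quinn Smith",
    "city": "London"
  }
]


Counting 'city' values across 12 records:

  London: 3 ###
  Paris: 2 ##
  Oslo: 2 ##
  Tokyo: 2 ##
  Berlin: 1 #
  Sydney: 1 #
  Cairo: 1 #

Most common: London (3 times)

London (3 times)


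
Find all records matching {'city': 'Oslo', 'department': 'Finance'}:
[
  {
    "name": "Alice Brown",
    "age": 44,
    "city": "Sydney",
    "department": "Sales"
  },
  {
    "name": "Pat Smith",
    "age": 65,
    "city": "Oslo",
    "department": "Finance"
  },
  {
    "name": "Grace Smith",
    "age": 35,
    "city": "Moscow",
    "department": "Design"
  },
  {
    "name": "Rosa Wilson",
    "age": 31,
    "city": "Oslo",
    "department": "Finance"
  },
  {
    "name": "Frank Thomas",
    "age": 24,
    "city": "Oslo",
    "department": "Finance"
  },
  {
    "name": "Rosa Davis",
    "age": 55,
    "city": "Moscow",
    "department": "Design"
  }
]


Search criteria: {'city': 'Oslo', 'department': 'Finance'}

Checking 6 records:
  Alice Brown: {city: Sydney, department: Sales}
  Pat Smith: {city: Oslo, department: Finance} <-- MATCH
  Grace Smith: {city: Moscow, department: Design}
  Rosa Wilson: {city: Oslo, department: Finance} <-- MATCH
  Frank Thomas: {city: Oslo, department: Finance} <-- MATCH
  Rosa Davis: {city: Moscow, department: Design}

Matches: ["Pat Smith", "Rosa Wilson", "Frank Thomas"]

["Pat Smith", "Rosa Wilson", "Frank Thomas"]


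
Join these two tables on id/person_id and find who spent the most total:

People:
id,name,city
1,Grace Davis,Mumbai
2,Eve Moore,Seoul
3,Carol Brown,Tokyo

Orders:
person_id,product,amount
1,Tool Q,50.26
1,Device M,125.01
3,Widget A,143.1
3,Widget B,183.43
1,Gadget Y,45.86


Join on: people.id = orders.person_id

Joined rows:
  Grace Davis (Mumbai) bought Tool Q for $50.26
  Grace Davis (Mumbai) bought Device M for $125.01
  Carol Brown (Tokyo) bought Widget A for $143.1
  Carol Brown (Tokyo) bought Widget B for $183.43
  Grace Davis (Mumbai) bought Gadget Y for $45.86

Total per person:
  Carol Brown: $326.53
  Grace Davis: $221.13

Top spender: Carol Brown ($326.53)

Carol Brown ($326.53)


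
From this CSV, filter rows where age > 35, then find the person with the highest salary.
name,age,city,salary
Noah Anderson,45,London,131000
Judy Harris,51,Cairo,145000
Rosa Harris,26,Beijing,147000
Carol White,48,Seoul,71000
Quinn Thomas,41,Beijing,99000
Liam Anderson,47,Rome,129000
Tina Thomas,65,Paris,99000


Filter: age > 35
Sort by: salary (descending)

Filtered records (6):
  Judy Harris, age 51, salary $145000
  Noah Anderson, age 45, salary $131000
  Liam Anderson, age 47, salary $129000
  Quinn Thomas, age 41, salary $99000
  Tina Thomas, age 65, salary $99000
  Carol White, age 48, salary $71000

Highest salary: Judy Harris ($145000)

Judy Harris


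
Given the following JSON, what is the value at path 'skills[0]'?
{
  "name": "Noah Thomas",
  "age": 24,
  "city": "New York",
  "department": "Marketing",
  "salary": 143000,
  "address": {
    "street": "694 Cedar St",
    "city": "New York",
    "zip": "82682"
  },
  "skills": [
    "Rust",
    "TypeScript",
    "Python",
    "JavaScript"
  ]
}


Query: skills[0]
Path: skills -> first element
Value: Rust

Rust


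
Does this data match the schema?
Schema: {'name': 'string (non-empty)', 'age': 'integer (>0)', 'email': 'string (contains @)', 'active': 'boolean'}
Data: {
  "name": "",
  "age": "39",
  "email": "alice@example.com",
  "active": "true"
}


Validating each field against schema:
  name: FAIL ("" is an empty string)
  age: FAIL ("39" is not an integer)
  email: OK (string with @)
  active: FAIL ("true" is not a boolean)

Result: INVALID (3 errors: name, age, active)

INVALID (3 errors: name, age, active)


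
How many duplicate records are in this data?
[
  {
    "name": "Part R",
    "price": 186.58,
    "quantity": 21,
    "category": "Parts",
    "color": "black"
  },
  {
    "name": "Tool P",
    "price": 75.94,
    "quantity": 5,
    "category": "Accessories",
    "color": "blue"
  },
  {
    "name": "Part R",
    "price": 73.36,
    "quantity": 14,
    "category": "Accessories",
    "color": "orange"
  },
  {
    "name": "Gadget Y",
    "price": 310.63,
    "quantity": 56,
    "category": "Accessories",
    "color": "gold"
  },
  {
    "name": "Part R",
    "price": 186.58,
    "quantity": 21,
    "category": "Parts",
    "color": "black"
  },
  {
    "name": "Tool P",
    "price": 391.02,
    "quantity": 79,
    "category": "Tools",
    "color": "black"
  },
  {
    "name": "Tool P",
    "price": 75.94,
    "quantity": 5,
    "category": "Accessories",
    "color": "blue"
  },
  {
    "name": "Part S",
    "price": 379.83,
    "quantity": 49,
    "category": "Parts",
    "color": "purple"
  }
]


Checking 8 records for duplicates:

  Row 1: Part R ($186.58, qty 21)
  Row 2: Tool P ($75.94, qty 5)
  Row 3: Part R ($73.36, qty 14)
  Row 4: Gadget Y ($310.63, qty 56)
  Row 5: Part R ($186.58, qty 21) <-- DUPLICATE
  Row 6: Tool P ($391.02, qty 79)
  Row 7: Tool P ($75.94, qty 5) <-- DUPLICATE
  Row 8: Part S ($379.83, qty 49)

Duplicates found: 2
Unique records: 6

2 duplicates, 6 unique
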